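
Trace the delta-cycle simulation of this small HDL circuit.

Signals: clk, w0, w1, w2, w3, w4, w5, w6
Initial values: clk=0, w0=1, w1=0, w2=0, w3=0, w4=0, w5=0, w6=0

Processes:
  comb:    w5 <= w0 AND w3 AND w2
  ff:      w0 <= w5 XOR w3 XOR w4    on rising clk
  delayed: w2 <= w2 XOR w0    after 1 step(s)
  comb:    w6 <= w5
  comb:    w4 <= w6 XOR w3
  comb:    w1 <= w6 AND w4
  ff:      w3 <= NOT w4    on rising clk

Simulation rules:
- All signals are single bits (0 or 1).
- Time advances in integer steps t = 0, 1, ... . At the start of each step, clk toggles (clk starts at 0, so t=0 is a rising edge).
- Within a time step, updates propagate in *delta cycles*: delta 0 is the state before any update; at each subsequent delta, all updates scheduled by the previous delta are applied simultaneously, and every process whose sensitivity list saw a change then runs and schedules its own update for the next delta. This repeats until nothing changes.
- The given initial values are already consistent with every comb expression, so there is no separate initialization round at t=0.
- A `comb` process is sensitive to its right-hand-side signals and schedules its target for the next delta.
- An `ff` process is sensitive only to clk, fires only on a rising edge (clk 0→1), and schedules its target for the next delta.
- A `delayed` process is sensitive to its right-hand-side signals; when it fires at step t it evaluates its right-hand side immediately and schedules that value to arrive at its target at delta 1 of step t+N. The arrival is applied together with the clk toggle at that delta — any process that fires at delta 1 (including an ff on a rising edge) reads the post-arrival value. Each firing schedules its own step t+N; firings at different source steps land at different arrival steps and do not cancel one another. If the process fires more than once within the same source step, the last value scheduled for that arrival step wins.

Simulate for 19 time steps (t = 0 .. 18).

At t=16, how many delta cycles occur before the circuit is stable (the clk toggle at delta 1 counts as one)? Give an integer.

t=0 Δ0: clk=0 w2=0 w1=0 w3=0 w4=0 w5=0 w6=0 w0=1
  Δ1: clk:0→1
  Δ2: w3:0→1, w0:1→0
  Δ3: w4:0→1
  (3Δ to stable)
t=1 Δ0: clk=1 w2=0 w1=0 w3=1 w4=1 w5=0 w6=0 w0=0
  Δ1: clk:1→0
  (1Δ to stable)
t=2 Δ0: clk=0 w2=0 w1=0 w3=1 w4=1 w5=0 w6=0 w0=0
  Δ1: clk:0→1
  Δ2: w3:1→0
  Δ3: w4:1→0
  (3Δ to stable)
t=3 Δ0: clk=1 w2=0 w1=0 w3=0 w4=0 w5=0 w6=0 w0=0
  Δ1: clk:1→0
  (1Δ to stable)
t=4 Δ0: clk=0 w2=0 w1=0 w3=0 w4=0 w5=0 w6=0 w0=0
  Δ1: clk:0→1
  Δ2: w3:0→1
  Δ3: w4:0→1
  (3Δ to stable)
t=5 Δ0: clk=1 w2=0 w1=0 w3=1 w4=1 w5=0 w6=0 w0=0
  Δ1: clk:1→0
  (1Δ to stable)
t=6 Δ0: clk=0 w2=0 w1=0 w3=1 w4=1 w5=0 w6=0 w0=0
  Δ1: clk:0→1
  Δ2: w3:1→0
  Δ3: w4:1→0
  (3Δ to stable)
t=7 Δ0: clk=1 w2=0 w1=0 w3=0 w4=0 w5=0 w6=0 w0=0
  Δ1: clk:1→0
  (1Δ to stable)
t=8 Δ0: clk=0 w2=0 w1=0 w3=0 w4=0 w5=0 w6=0 w0=0
  Δ1: clk:0→1
  Δ2: w3:0→1
  Δ3: w4:0→1
  (3Δ to stable)
t=9 Δ0: clk=1 w2=0 w1=0 w3=1 w4=1 w5=0 w6=0 w0=0
  Δ1: clk:1→0
  (1Δ to stable)
t=10 Δ0: clk=0 w2=0 w1=0 w3=1 w4=1 w5=0 w6=0 w0=0
  Δ1: clk:0→1
  Δ2: w3:1→0
  Δ3: w4:1→0
  (3Δ to stable)
t=11 Δ0: clk=1 w2=0 w1=0 w3=0 w4=0 w5=0 w6=0 w0=0
  Δ1: clk:1→0
  (1Δ to stable)
t=12 Δ0: clk=0 w2=0 w1=0 w3=0 w4=0 w5=0 w6=0 w0=0
  Δ1: clk:0→1
  Δ2: w3:0→1
  Δ3: w4:0→1
  (3Δ to stable)
t=13 Δ0: clk=1 w2=0 w1=0 w3=1 w4=1 w5=0 w6=0 w0=0
  Δ1: clk:1→0
  (1Δ to stable)
t=14 Δ0: clk=0 w2=0 w1=0 w3=1 w4=1 w5=0 w6=0 w0=0
  Δ1: clk:0→1
  Δ2: w3:1→0
  Δ3: w4:1→0
  (3Δ to stable)
t=15 Δ0: clk=1 w2=0 w1=0 w3=0 w4=0 w5=0 w6=0 w0=0
  Δ1: clk:1→0
  (1Δ to stable)
t=16 Δ0: clk=0 w2=0 w1=0 w3=0 w4=0 w5=0 w6=0 w0=0
  Δ1: clk:0→1
  Δ2: w3:0→1
  Δ3: w4:0→1
  (3Δ to stable)
t=17 Δ0: clk=1 w2=0 w1=0 w3=1 w4=1 w5=0 w6=0 w0=0
  Δ1: clk:1→0
  (1Δ to stable)
t=18 Δ0: clk=0 w2=0 w1=0 w3=1 w4=1 w5=0 w6=0 w0=0
  Δ1: clk:0→1
  Δ2: w3:1→0
  Δ3: w4:1→0
  (3Δ to stable)

3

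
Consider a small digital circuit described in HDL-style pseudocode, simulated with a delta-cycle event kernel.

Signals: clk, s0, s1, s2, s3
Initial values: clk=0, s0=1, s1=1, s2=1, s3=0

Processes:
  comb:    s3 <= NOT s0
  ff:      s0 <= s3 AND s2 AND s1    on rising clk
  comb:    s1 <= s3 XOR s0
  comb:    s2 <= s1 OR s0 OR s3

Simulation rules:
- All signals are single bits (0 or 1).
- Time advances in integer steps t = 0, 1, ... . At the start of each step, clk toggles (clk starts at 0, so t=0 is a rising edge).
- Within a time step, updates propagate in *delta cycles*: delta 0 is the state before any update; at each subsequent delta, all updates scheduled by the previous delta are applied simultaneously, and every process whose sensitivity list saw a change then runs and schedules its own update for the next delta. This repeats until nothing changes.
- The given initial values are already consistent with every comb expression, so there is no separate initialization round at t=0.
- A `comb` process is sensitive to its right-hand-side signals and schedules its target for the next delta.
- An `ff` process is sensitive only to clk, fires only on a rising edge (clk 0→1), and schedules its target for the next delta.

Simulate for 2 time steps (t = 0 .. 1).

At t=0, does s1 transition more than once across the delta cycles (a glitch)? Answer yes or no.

yes

[bits: s3,clk,s1,s2,s0]
t=0: Δ0=00111 Δ1=01111 Δ2=01110 Δ3=11010 Δ4=11110 | 4Δ
t=1: Δ0=11110 Δ1=10110 | 1Δ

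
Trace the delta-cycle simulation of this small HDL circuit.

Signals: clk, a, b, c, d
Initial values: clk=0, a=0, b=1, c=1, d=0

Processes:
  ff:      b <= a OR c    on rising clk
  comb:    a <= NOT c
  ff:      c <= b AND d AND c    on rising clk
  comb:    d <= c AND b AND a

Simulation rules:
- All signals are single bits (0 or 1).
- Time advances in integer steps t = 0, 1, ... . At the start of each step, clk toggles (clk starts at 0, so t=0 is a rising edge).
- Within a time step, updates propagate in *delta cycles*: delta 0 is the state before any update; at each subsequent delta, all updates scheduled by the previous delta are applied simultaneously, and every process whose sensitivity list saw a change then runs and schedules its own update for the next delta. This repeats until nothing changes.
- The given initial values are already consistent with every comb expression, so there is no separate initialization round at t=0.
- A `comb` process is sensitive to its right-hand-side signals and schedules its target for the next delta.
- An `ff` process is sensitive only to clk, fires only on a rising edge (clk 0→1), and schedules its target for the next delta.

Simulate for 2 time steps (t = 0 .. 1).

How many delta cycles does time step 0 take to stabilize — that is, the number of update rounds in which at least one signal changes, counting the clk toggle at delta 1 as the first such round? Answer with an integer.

[bits: b,clk,a,c,d]
t=0: Δ0=10010 Δ1=11010 Δ2=11000 Δ3=11100 | 3Δ
t=1: Δ0=11100 Δ1=10100 | 1Δ

3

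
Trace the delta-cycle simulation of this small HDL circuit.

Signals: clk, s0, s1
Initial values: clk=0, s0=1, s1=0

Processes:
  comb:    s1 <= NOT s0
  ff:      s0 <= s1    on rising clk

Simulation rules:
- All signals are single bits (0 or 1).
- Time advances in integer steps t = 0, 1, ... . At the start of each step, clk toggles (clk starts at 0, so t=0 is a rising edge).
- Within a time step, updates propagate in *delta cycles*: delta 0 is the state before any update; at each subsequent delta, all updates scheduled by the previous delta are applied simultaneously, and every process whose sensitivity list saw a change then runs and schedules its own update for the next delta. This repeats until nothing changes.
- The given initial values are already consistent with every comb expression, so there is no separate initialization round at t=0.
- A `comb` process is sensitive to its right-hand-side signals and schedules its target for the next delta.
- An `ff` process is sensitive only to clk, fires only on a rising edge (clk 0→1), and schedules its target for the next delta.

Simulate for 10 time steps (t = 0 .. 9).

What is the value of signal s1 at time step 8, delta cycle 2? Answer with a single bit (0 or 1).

[bits: s1,s0,clk]
t=0: Δ0=010 Δ1=011 Δ2=001 Δ3=101 | 3Δ
t=1: Δ0=101 Δ1=100 | 1Δ
t=2: Δ0=100 Δ1=101 Δ2=111 Δ3=011 | 3Δ
t=3: Δ0=011 Δ1=010 | 1Δ
t=4: Δ0=010 Δ1=011 Δ2=001 Δ3=101 | 3Δ
t=5: Δ0=101 Δ1=100 | 1Δ
t=6: Δ0=100 Δ1=101 Δ2=111 Δ3=011 | 3Δ
t=7: Δ0=011 Δ1=010 | 1Δ
t=8: Δ0=010 Δ1=011 Δ2=001 Δ3=101 | 3Δ
t=9: Δ0=101 Δ1=100 | 1Δ

0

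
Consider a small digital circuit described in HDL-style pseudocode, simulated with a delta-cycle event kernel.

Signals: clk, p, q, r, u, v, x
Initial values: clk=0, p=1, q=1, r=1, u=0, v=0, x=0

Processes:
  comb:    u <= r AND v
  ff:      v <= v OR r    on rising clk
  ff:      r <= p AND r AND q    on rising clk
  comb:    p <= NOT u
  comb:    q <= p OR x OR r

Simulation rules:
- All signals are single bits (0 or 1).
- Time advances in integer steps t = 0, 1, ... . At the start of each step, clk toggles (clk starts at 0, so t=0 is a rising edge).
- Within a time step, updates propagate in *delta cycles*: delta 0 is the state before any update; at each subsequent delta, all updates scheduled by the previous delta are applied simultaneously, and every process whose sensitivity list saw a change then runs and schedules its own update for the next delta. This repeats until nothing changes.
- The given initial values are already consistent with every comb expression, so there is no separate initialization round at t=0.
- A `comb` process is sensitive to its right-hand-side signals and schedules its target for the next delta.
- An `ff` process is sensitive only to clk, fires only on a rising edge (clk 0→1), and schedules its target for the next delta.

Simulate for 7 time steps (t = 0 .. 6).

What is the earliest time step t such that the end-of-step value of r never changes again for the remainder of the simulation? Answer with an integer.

t0.Δ0 clk=0 r=1 u=0 v=0 q=1 x=0 p=1
t0.Δ1 clk=1 r=1 u=0 v=0 q=1 x=0 p=1
t0.Δ2 clk=1 r=1 u=0 v=1 q=1 x=0 p=1
t0.Δ3 clk=1 r=1 u=1 v=1 q=1 x=0 p=1
t0.Δ4 clk=1 r=1 u=1 v=1 q=1 x=0 p=0
t1.Δ0 clk=1 r=1 u=1 v=1 q=1 x=0 p=0
t1.Δ1 clk=0 r=1 u=1 v=1 q=1 x=0 p=0
t2.Δ0 clk=0 r=1 u=1 v=1 q=1 x=0 p=0
t2.Δ1 clk=1 r=1 u=1 v=1 q=1 x=0 p=0
t2.Δ2 clk=1 r=0 u=1 v=1 q=1 x=0 p=0
t2.Δ3 clk=1 r=0 u=0 v=1 q=0 x=0 p=0
t2.Δ4 clk=1 r=0 u=0 v=1 q=0 x=0 p=1
t2.Δ5 clk=1 r=0 u=0 v=1 q=1 x=0 p=1
t3.Δ0 clk=1 r=0 u=0 v=1 q=1 x=0 p=1
t3.Δ1 clk=0 r=0 u=0 v=1 q=1 x=0 p=1
t4.Δ0 clk=0 r=0 u=0 v=1 q=1 x=0 p=1
t4.Δ1 clk=1 r=0 u=0 v=1 q=1 x=0 p=1
t5.Δ0 clk=1 r=0 u=0 v=1 q=1 x=0 p=1
t5.Δ1 clk=0 r=0 u=0 v=1 q=1 x=0 p=1
t6.Δ0 clk=0 r=0 u=0 v=1 q=1 x=0 p=1
t6.Δ1 clk=1 r=0 u=0 v=1 q=1 x=0 p=1

2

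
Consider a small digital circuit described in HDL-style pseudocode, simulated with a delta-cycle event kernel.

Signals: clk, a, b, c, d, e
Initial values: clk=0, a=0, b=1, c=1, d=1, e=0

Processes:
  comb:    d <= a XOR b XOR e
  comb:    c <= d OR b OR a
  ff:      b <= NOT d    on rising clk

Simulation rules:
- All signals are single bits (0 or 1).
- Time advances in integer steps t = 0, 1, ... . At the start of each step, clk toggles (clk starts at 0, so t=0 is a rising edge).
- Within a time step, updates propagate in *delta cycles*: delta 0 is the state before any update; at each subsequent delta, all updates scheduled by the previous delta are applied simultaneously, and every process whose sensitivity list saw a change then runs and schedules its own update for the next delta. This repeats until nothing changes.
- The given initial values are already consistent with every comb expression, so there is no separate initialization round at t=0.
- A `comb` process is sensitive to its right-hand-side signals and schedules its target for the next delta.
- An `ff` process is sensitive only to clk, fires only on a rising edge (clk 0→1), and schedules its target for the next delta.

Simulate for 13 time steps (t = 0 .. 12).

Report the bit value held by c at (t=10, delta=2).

0

t0.Δ0 c=1 a=0 b=1 clk=0 e=0 d=1
t0.Δ1 c=1 a=0 b=1 clk=1 e=0 d=1
t0.Δ2 c=1 a=0 b=0 clk=1 e=0 d=1
t0.Δ3 c=1 a=0 b=0 clk=1 e=0 d=0
t0.Δ4 c=0 a=0 b=0 clk=1 e=0 d=0
t1.Δ0 c=0 a=0 b=0 clk=1 e=0 d=0
t1.Δ1 c=0 a=0 b=0 clk=0 e=0 d=0
t2.Δ0 c=0 a=0 b=0 clk=0 e=0 d=0
t2.Δ1 c=0 a=0 b=0 clk=1 e=0 d=0
t2.Δ2 c=0 a=0 b=1 clk=1 e=0 d=0
t2.Δ3 c=1 a=0 b=1 clk=1 e=0 d=1
t3.Δ0 c=1 a=0 b=1 clk=1 e=0 d=1
t3.Δ1 c=1 a=0 b=1 clk=0 e=0 d=1
t4.Δ0 c=1 a=0 b=1 clk=0 e=0 d=1
t4.Δ1 c=1 a=0 b=1 clk=1 e=0 d=1
t4.Δ2 c=1 a=0 b=0 clk=1 e=0 d=1
t4.Δ3 c=1 a=0 b=0 clk=1 e=0 d=0
t4.Δ4 c=0 a=0 b=0 clk=1 e=0 d=0
t5.Δ0 c=0 a=0 b=0 clk=1 e=0 d=0
t5.Δ1 c=0 a=0 b=0 clk=0 e=0 d=0
t6.Δ0 c=0 a=0 b=0 clk=0 e=0 d=0
t6.Δ1 c=0 a=0 b=0 clk=1 e=0 d=0
t6.Δ2 c=0 a=0 b=1 clk=1 e=0 d=0
t6.Δ3 c=1 a=0 b=1 clk=1 e=0 d=1
t7.Δ0 c=1 a=0 b=1 clk=1 e=0 d=1
t7.Δ1 c=1 a=0 b=1 clk=0 e=0 d=1
t8.Δ0 c=1 a=0 b=1 clk=0 e=0 d=1
t8.Δ1 c=1 a=0 b=1 clk=1 e=0 d=1
t8.Δ2 c=1 a=0 b=0 clk=1 e=0 d=1
t8.Δ3 c=1 a=0 b=0 clk=1 e=0 d=0
t8.Δ4 c=0 a=0 b=0 clk=1 e=0 d=0
t9.Δ0 c=0 a=0 b=0 clk=1 e=0 d=0
t9.Δ1 c=0 a=0 b=0 clk=0 e=0 d=0
t10.Δ0 c=0 a=0 b=0 clk=0 e=0 d=0
t10.Δ1 c=0 a=0 b=0 clk=1 e=0 d=0
t10.Δ2 c=0 a=0 b=1 clk=1 e=0 d=0
t10.Δ3 c=1 a=0 b=1 clk=1 e=0 d=1
t11.Δ0 c=1 a=0 b=1 clk=1 e=0 d=1
t11.Δ1 c=1 a=0 b=1 clk=0 e=0 d=1
t12.Δ0 c=1 a=0 b=1 clk=0 e=0 d=1
t12.Δ1 c=1 a=0 b=1 clk=1 e=0 d=1
t12.Δ2 c=1 a=0 b=0 clk=1 e=0 d=1
t12.Δ3 c=1 a=0 b=0 clk=1 e=0 d=0
t12.Δ4 c=0 a=0 b=0 clk=1 e=0 d=0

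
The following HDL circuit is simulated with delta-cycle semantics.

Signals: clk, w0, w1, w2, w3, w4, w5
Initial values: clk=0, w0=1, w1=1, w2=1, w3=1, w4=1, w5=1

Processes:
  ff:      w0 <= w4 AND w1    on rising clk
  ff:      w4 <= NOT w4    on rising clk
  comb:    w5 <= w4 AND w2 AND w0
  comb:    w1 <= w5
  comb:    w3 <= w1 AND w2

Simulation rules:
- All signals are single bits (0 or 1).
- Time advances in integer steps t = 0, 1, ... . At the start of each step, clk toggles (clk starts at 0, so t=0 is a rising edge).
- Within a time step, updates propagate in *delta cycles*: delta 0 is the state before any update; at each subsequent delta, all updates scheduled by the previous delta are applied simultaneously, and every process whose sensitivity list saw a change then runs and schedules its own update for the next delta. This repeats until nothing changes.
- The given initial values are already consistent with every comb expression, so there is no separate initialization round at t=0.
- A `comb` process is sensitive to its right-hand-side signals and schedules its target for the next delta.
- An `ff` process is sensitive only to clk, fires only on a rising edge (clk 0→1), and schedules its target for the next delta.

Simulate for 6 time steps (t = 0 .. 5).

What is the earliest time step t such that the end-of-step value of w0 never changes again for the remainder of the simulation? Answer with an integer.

2

t0.Δ0 w5=1 w0=1 clk=0 w1=1 w4=1 w2=1 w3=1
t0.Δ1 w5=1 w0=1 clk=1 w1=1 w4=1 w2=1 w3=1
t0.Δ2 w5=1 w0=1 clk=1 w1=1 w4=0 w2=1 w3=1
t0.Δ3 w5=0 w0=1 clk=1 w1=1 w4=0 w2=1 w3=1
t0.Δ4 w5=0 w0=1 clk=1 w1=0 w4=0 w2=1 w3=1
t0.Δ5 w5=0 w0=1 clk=1 w1=0 w4=0 w2=1 w3=0
t1.Δ0 w5=0 w0=1 clk=1 w1=0 w4=0 w2=1 w3=0
t1.Δ1 w5=0 w0=1 clk=0 w1=0 w4=0 w2=1 w3=0
t2.Δ0 w5=0 w0=1 clk=0 w1=0 w4=0 w2=1 w3=0
t2.Δ1 w5=0 w0=1 clk=1 w1=0 w4=0 w2=1 w3=0
t2.Δ2 w5=0 w0=0 clk=1 w1=0 w4=1 w2=1 w3=0
t3.Δ0 w5=0 w0=0 clk=1 w1=0 w4=1 w2=1 w3=0
t3.Δ1 w5=0 w0=0 clk=0 w1=0 w4=1 w2=1 w3=0
t4.Δ0 w5=0 w0=0 clk=0 w1=0 w4=1 w2=1 w3=0
t4.Δ1 w5=0 w0=0 clk=1 w1=0 w4=1 w2=1 w3=0
t4.Δ2 w5=0 w0=0 clk=1 w1=0 w4=0 w2=1 w3=0
t5.Δ0 w5=0 w0=0 clk=1 w1=0 w4=0 w2=1 w3=0
t5.Δ1 w5=0 w0=0 clk=0 w1=0 w4=0 w2=1 w3=0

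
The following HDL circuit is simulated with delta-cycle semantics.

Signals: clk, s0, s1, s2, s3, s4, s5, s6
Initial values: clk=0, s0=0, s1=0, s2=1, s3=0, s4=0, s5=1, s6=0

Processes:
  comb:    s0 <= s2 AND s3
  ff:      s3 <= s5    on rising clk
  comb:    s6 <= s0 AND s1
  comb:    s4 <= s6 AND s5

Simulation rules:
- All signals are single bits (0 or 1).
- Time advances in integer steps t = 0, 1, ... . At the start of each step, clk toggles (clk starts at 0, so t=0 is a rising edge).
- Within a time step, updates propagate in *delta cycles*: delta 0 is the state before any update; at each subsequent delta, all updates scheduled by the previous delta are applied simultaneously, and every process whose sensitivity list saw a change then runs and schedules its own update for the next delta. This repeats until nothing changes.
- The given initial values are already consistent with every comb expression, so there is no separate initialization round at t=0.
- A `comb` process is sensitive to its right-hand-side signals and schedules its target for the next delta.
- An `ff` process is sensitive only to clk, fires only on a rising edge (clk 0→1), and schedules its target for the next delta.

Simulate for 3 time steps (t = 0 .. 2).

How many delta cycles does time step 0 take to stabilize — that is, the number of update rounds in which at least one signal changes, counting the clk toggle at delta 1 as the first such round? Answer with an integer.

t=0 Δ0: s5=1 s3=0 s1=0 clk=0 s2=1 s4=0 s6=0 s0=0
  Δ1: clk:0→1
  Δ2: s3:0→1
  Δ3: s0:0→1
  (3Δ to stable)
t=1 Δ0: s5=1 s3=1 s1=0 clk=1 s2=1 s4=0 s6=0 s0=1
  Δ1: clk:1→0
  (1Δ to stable)
t=2 Δ0: s5=1 s3=1 s1=0 clk=0 s2=1 s4=0 s6=0 s0=1
  Δ1: clk:0→1
  (1Δ to stable)

3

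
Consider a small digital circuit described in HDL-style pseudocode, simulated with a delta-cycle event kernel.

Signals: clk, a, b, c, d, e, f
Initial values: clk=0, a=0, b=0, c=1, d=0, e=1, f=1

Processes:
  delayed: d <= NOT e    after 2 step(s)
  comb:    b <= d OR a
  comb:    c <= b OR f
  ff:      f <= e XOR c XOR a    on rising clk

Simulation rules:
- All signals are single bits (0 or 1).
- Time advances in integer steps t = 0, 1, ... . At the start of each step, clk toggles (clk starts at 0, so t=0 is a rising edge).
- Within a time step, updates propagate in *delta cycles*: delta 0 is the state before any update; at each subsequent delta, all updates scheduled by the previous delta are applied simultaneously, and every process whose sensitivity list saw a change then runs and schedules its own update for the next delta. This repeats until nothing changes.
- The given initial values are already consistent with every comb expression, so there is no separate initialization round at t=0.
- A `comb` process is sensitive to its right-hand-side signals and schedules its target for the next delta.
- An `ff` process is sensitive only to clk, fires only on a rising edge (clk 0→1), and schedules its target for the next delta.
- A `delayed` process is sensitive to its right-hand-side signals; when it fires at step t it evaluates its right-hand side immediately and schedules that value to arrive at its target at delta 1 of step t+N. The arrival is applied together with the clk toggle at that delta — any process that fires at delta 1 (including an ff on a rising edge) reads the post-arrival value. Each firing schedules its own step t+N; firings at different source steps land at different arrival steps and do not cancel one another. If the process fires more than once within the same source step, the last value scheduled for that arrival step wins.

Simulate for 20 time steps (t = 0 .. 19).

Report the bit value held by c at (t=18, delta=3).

t=0 Δ0: c=1 e=1 d=0 f=1 clk=0 b=0 a=0
  Δ1: clk:0→1
  Δ2: f:1→0
  Δ3: c:1→0
  (3Δ to stable)
t=1 Δ0: c=0 e=1 d=0 f=0 clk=1 b=0 a=0
  Δ1: clk:1→0
  (1Δ to stable)
t=2 Δ0: c=0 e=1 d=0 f=0 clk=0 b=0 a=0
  Δ1: clk:0→1
  Δ2: f:0→1
  Δ3: c:0→1
  (3Δ to stable)
t=3 Δ0: c=1 e=1 d=0 f=1 clk=1 b=0 a=0
  Δ1: clk:1→0
  (1Δ to stable)
t=4 Δ0: c=1 e=1 d=0 f=1 clk=0 b=0 a=0
  Δ1: clk:0→1
  Δ2: f:1→0
  Δ3: c:1→0
  (3Δ to stable)
t=5 Δ0: c=0 e=1 d=0 f=0 clk=1 b=0 a=0
  Δ1: clk:1→0
  (1Δ to stable)
t=6 Δ0: c=0 e=1 d=0 f=0 clk=0 b=0 a=0
  Δ1: clk:0→1
  Δ2: f:0→1
  Δ3: c:0→1
  (3Δ to stable)
t=7 Δ0: c=1 e=1 d=0 f=1 clk=1 b=0 a=0
  Δ1: clk:1→0
  (1Δ to stable)
t=8 Δ0: c=1 e=1 d=0 f=1 clk=0 b=0 a=0
  Δ1: clk:0→1
  Δ2: f:1→0
  Δ3: c:1→0
  (3Δ to stable)
t=9 Δ0: c=0 e=1 d=0 f=0 clk=1 b=0 a=0
  Δ1: clk:1→0
  (1Δ to stable)
t=10 Δ0: c=0 e=1 d=0 f=0 clk=0 b=0 a=0
  Δ1: clk:0→1
  Δ2: f:0→1
  Δ3: c:0→1
  (3Δ to stable)
t=11 Δ0: c=1 e=1 d=0 f=1 clk=1 b=0 a=0
  Δ1: clk:1→0
  (1Δ to stable)
t=12 Δ0: c=1 e=1 d=0 f=1 clk=0 b=0 a=0
  Δ1: clk:0→1
  Δ2: f:1→0
  Δ3: c:1→0
  (3Δ to stable)
t=13 Δ0: c=0 e=1 d=0 f=0 clk=1 b=0 a=0
  Δ1: clk:1→0
  (1Δ to stable)
t=14 Δ0: c=0 e=1 d=0 f=0 clk=0 b=0 a=0
  Δ1: clk:0→1
  Δ2: f:0→1
  Δ3: c:0→1
  (3Δ to stable)
t=15 Δ0: c=1 e=1 d=0 f=1 clk=1 b=0 a=0
  Δ1: clk:1→0
  (1Δ to stable)
t=16 Δ0: c=1 e=1 d=0 f=1 clk=0 b=0 a=0
  Δ1: clk:0→1
  Δ2: f:1→0
  Δ3: c:1→0
  (3Δ to stable)
t=17 Δ0: c=0 e=1 d=0 f=0 clk=1 b=0 a=0
  Δ1: clk:1→0
  (1Δ to stable)
t=18 Δ0: c=0 e=1 d=0 f=0 clk=0 b=0 a=0
  Δ1: clk:0→1
  Δ2: f:0→1
  Δ3: c:0→1
  (3Δ to stable)
t=19 Δ0: c=1 e=1 d=0 f=1 clk=1 b=0 a=0
  Δ1: clk:1→0
  (1Δ to stable)

1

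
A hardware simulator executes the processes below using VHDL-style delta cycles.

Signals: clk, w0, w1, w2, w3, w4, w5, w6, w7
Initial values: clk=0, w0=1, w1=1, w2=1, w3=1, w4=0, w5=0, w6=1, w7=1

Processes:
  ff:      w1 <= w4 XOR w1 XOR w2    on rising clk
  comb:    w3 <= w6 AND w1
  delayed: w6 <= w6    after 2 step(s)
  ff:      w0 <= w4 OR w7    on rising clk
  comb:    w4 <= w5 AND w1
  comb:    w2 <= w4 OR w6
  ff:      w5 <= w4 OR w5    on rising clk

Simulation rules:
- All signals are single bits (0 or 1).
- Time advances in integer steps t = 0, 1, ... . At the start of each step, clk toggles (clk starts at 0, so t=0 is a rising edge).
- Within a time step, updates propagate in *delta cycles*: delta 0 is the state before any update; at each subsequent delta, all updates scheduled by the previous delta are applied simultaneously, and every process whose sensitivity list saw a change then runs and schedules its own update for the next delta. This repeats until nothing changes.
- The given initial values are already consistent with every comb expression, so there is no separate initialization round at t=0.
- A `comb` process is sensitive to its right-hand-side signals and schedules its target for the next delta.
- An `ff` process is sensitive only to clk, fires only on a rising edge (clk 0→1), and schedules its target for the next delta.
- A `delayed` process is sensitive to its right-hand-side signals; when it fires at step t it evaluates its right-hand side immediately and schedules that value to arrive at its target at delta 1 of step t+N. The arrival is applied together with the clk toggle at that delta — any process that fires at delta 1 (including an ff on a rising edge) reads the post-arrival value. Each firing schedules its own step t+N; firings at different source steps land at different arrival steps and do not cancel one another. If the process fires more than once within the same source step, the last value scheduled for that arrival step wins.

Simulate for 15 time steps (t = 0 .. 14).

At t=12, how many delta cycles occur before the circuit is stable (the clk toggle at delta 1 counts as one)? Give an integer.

3

t0.Δ0 w0=1 clk=0 w6=1 w4=0 w5=0 w2=1 w7=1 w3=1 w1=1
t0.Δ1 w0=1 clk=1 w6=1 w4=0 w5=0 w2=1 w7=1 w3=1 w1=1
t0.Δ2 w0=1 clk=1 w6=1 w4=0 w5=0 w2=1 w7=1 w3=1 w1=0
t0.Δ3 w0=1 clk=1 w6=1 w4=0 w5=0 w2=1 w7=1 w3=0 w1=0
t1.Δ0 w0=1 clk=1 w6=1 w4=0 w5=0 w2=1 w7=1 w3=0 w1=0
t1.Δ1 w0=1 clk=0 w6=1 w4=0 w5=0 w2=1 w7=1 w3=0 w1=0
t2.Δ0 w0=1 clk=0 w6=1 w4=0 w5=0 w2=1 w7=1 w3=0 w1=0
t2.Δ1 w0=1 clk=1 w6=1 w4=0 w5=0 w2=1 w7=1 w3=0 w1=0
t2.Δ2 w0=1 clk=1 w6=1 w4=0 w5=0 w2=1 w7=1 w3=0 w1=1
t2.Δ3 w0=1 clk=1 w6=1 w4=0 w5=0 w2=1 w7=1 w3=1 w1=1
t3.Δ0 w0=1 clk=1 w6=1 w4=0 w5=0 w2=1 w7=1 w3=1 w1=1
t3.Δ1 w0=1 clk=0 w6=1 w4=0 w5=0 w2=1 w7=1 w3=1 w1=1
t4.Δ0 w0=1 clk=0 w6=1 w4=0 w5=0 w2=1 w7=1 w3=1 w1=1
t4.Δ1 w0=1 clk=1 w6=1 w4=0 w5=0 w2=1 w7=1 w3=1 w1=1
t4.Δ2 w0=1 clk=1 w6=1 w4=0 w5=0 w2=1 w7=1 w3=1 w1=0
t4.Δ3 w0=1 clk=1 w6=1 w4=0 w5=0 w2=1 w7=1 w3=0 w1=0
t5.Δ0 w0=1 clk=1 w6=1 w4=0 w5=0 w2=1 w7=1 w3=0 w1=0
t5.Δ1 w0=1 clk=0 w6=1 w4=0 w5=0 w2=1 w7=1 w3=0 w1=0
t6.Δ0 w0=1 clk=0 w6=1 w4=0 w5=0 w2=1 w7=1 w3=0 w1=0
t6.Δ1 w0=1 clk=1 w6=1 w4=0 w5=0 w2=1 w7=1 w3=0 w1=0
t6.Δ2 w0=1 clk=1 w6=1 w4=0 w5=0 w2=1 w7=1 w3=0 w1=1
t6.Δ3 w0=1 clk=1 w6=1 w4=0 w5=0 w2=1 w7=1 w3=1 w1=1
t7.Δ0 w0=1 clk=1 w6=1 w4=0 w5=0 w2=1 w7=1 w3=1 w1=1
t7.Δ1 w0=1 clk=0 w6=1 w4=0 w5=0 w2=1 w7=1 w3=1 w1=1
t8.Δ0 w0=1 clk=0 w6=1 w4=0 w5=0 w2=1 w7=1 w3=1 w1=1
t8.Δ1 w0=1 clk=1 w6=1 w4=0 w5=0 w2=1 w7=1 w3=1 w1=1
t8.Δ2 w0=1 clk=1 w6=1 w4=0 w5=0 w2=1 w7=1 w3=1 w1=0
t8.Δ3 w0=1 clk=1 w6=1 w4=0 w5=0 w2=1 w7=1 w3=0 w1=0
t9.Δ0 w0=1 clk=1 w6=1 w4=0 w5=0 w2=1 w7=1 w3=0 w1=0
t9.Δ1 w0=1 clk=0 w6=1 w4=0 w5=0 w2=1 w7=1 w3=0 w1=0
t10.Δ0 w0=1 clk=0 w6=1 w4=0 w5=0 w2=1 w7=1 w3=0 w1=0
t10.Δ1 w0=1 clk=1 w6=1 w4=0 w5=0 w2=1 w7=1 w3=0 w1=0
t10.Δ2 w0=1 clk=1 w6=1 w4=0 w5=0 w2=1 w7=1 w3=0 w1=1
t10.Δ3 w0=1 clk=1 w6=1 w4=0 w5=0 w2=1 w7=1 w3=1 w1=1
t11.Δ0 w0=1 clk=1 w6=1 w4=0 w5=0 w2=1 w7=1 w3=1 w1=1
t11.Δ1 w0=1 clk=0 w6=1 w4=0 w5=0 w2=1 w7=1 w3=1 w1=1
t12.Δ0 w0=1 clk=0 w6=1 w4=0 w5=0 w2=1 w7=1 w3=1 w1=1
t12.Δ1 w0=1 clk=1 w6=1 w4=0 w5=0 w2=1 w7=1 w3=1 w1=1
t12.Δ2 w0=1 clk=1 w6=1 w4=0 w5=0 w2=1 w7=1 w3=1 w1=0
t12.Δ3 w0=1 clk=1 w6=1 w4=0 w5=0 w2=1 w7=1 w3=0 w1=0
t13.Δ0 w0=1 clk=1 w6=1 w4=0 w5=0 w2=1 w7=1 w3=0 w1=0
t13.Δ1 w0=1 clk=0 w6=1 w4=0 w5=0 w2=1 w7=1 w3=0 w1=0
t14.Δ0 w0=1 clk=0 w6=1 w4=0 w5=0 w2=1 w7=1 w3=0 w1=0
t14.Δ1 w0=1 clk=1 w6=1 w4=0 w5=0 w2=1 w7=1 w3=0 w1=0
t14.Δ2 w0=1 clk=1 w6=1 w4=0 w5=0 w2=1 w7=1 w3=0 w1=1
t14.Δ3 w0=1 clk=1 w6=1 w4=0 w5=0 w2=1 w7=1 w3=1 w1=1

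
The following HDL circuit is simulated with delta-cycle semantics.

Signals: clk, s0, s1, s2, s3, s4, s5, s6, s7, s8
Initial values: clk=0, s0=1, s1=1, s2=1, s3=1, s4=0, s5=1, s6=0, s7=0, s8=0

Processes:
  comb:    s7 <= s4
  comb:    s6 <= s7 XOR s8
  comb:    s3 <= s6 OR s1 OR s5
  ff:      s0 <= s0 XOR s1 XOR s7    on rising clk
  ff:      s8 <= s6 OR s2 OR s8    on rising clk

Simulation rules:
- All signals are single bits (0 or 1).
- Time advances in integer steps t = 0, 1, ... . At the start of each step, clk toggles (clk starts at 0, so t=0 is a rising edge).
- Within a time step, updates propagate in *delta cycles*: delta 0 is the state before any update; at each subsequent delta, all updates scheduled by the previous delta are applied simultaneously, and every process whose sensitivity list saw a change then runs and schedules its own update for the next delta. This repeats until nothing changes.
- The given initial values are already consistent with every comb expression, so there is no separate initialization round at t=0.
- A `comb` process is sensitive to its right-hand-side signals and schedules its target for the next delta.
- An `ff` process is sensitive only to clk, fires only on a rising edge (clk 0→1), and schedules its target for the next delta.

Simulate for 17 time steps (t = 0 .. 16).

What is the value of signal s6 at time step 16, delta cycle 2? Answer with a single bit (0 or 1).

1

t=0 Δ0: s5=1 s2=1 s3=1 s4=0 s0=1 s1=1 s6=0 s7=0 s8=0 clk=0
  Δ1: clk:0→1
  Δ2: s0:1→0, s8:0→1
  Δ3: s6:0→1
  (3Δ to stable)
t=1 Δ0: s5=1 s2=1 s3=1 s4=0 s0=0 s1=1 s6=1 s7=0 s8=1 clk=1
  Δ1: clk:1→0
  (1Δ to stable)
t=2 Δ0: s5=1 s2=1 s3=1 s4=0 s0=0 s1=1 s6=1 s7=0 s8=1 clk=0
  Δ1: clk:0→1
  Δ2: s0:0→1
  (2Δ to stable)
t=3 Δ0: s5=1 s2=1 s3=1 s4=0 s0=1 s1=1 s6=1 s7=0 s8=1 clk=1
  Δ1: clk:1→0
  (1Δ to stable)
t=4 Δ0: s5=1 s2=1 s3=1 s4=0 s0=1 s1=1 s6=1 s7=0 s8=1 clk=0
  Δ1: clk:0→1
  Δ2: s0:1→0
  (2Δ to stable)
t=5 Δ0: s5=1 s2=1 s3=1 s4=0 s0=0 s1=1 s6=1 s7=0 s8=1 clk=1
  Δ1: clk:1→0
  (1Δ to stable)
t=6 Δ0: s5=1 s2=1 s3=1 s4=0 s0=0 s1=1 s6=1 s7=0 s8=1 clk=0
  Δ1: clk:0→1
  Δ2: s0:0→1
  (2Δ to stable)
t=7 Δ0: s5=1 s2=1 s3=1 s4=0 s0=1 s1=1 s6=1 s7=0 s8=1 clk=1
  Δ1: clk:1→0
  (1Δ to stable)
t=8 Δ0: s5=1 s2=1 s3=1 s4=0 s0=1 s1=1 s6=1 s7=0 s8=1 clk=0
  Δ1: clk:0→1
  Δ2: s0:1→0
  (2Δ to stable)
t=9 Δ0: s5=1 s2=1 s3=1 s4=0 s0=0 s1=1 s6=1 s7=0 s8=1 clk=1
  Δ1: clk:1→0
  (1Δ to stable)
t=10 Δ0: s5=1 s2=1 s3=1 s4=0 s0=0 s1=1 s6=1 s7=0 s8=1 clk=0
  Δ1: clk:0→1
  Δ2: s0:0→1
  (2Δ to stable)
t=11 Δ0: s5=1 s2=1 s3=1 s4=0 s0=1 s1=1 s6=1 s7=0 s8=1 clk=1
  Δ1: clk:1→0
  (1Δ to stable)
t=12 Δ0: s5=1 s2=1 s3=1 s4=0 s0=1 s1=1 s6=1 s7=0 s8=1 clk=0
  Δ1: clk:0→1
  Δ2: s0:1→0
  (2Δ to stable)
t=13 Δ0: s5=1 s2=1 s3=1 s4=0 s0=0 s1=1 s6=1 s7=0 s8=1 clk=1
  Δ1: clk:1→0
  (1Δ to stable)
t=14 Δ0: s5=1 s2=1 s3=1 s4=0 s0=0 s1=1 s6=1 s7=0 s8=1 clk=0
  Δ1: clk:0→1
  Δ2: s0:0→1
  (2Δ to stable)
t=15 Δ0: s5=1 s2=1 s3=1 s4=0 s0=1 s1=1 s6=1 s7=0 s8=1 clk=1
  Δ1: clk:1→0
  (1Δ to stable)
t=16 Δ0: s5=1 s2=1 s3=1 s4=0 s0=1 s1=1 s6=1 s7=0 s8=1 clk=0
  Δ1: clk:0→1
  Δ2: s0:1→0
  (2Δ to stable)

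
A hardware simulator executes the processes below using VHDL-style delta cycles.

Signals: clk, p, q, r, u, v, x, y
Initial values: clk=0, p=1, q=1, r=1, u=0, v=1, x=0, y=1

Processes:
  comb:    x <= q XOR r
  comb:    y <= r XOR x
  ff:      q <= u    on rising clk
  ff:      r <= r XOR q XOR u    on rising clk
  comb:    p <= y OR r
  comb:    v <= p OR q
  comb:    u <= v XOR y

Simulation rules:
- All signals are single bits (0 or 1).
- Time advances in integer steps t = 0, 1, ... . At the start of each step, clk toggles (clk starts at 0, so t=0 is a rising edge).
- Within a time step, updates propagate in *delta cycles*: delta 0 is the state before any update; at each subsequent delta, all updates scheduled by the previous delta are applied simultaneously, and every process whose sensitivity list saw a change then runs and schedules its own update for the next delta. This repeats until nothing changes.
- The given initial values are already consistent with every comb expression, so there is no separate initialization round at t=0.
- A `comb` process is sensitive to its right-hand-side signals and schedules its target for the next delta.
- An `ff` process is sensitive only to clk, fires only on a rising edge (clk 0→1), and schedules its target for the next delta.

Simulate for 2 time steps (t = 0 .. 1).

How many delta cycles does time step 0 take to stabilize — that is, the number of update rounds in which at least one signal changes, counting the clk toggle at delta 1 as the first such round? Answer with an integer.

6

t0.Δ0 r=1 y=1 clk=0 q=1 x=0 p=1 u=0 v=1
t0.Δ1 r=1 y=1 clk=1 q=1 x=0 p=1 u=0 v=1
t0.Δ2 r=0 y=1 clk=1 q=0 x=0 p=1 u=0 v=1
t0.Δ3 r=0 y=0 clk=1 q=0 x=0 p=1 u=0 v=1
t0.Δ4 r=0 y=0 clk=1 q=0 x=0 p=0 u=1 v=1
t0.Δ5 r=0 y=0 clk=1 q=0 x=0 p=0 u=1 v=0
t0.Δ6 r=0 y=0 clk=1 q=0 x=0 p=0 u=0 v=0
t1.Δ0 r=0 y=0 clk=1 q=0 x=0 p=0 u=0 v=0
t1.Δ1 r=0 y=0 clk=0 q=0 x=0 p=0 u=0 v=0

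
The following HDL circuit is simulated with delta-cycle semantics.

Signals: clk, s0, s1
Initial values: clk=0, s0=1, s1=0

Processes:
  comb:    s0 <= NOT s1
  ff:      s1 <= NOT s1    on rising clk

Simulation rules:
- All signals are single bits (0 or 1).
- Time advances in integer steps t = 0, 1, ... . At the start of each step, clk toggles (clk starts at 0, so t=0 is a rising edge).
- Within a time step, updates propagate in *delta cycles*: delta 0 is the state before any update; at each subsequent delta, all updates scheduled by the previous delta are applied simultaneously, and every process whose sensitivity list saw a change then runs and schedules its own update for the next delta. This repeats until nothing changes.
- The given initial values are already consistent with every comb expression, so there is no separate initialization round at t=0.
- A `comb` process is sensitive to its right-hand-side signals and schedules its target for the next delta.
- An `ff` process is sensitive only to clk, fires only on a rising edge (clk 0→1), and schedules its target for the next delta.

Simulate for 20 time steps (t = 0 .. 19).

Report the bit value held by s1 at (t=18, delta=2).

0

t=0 Δ0: clk=0 s1=0 s0=1
  Δ1: clk:0→1
  Δ2: s1:0→1
  Δ3: s0:1→0
  (3Δ to stable)
t=1 Δ0: clk=1 s1=1 s0=0
  Δ1: clk:1→0
  (1Δ to stable)
t=2 Δ0: clk=0 s1=1 s0=0
  Δ1: clk:0→1
  Δ2: s1:1→0
  Δ3: s0:0→1
  (3Δ to stable)
t=3 Δ0: clk=1 s1=0 s0=1
  Δ1: clk:1→0
  (1Δ to stable)
t=4 Δ0: clk=0 s1=0 s0=1
  Δ1: clk:0→1
  Δ2: s1:0→1
  Δ3: s0:1→0
  (3Δ to stable)
t=5 Δ0: clk=1 s1=1 s0=0
  Δ1: clk:1→0
  (1Δ to stable)
t=6 Δ0: clk=0 s1=1 s0=0
  Δ1: clk:0→1
  Δ2: s1:1→0
  Δ3: s0:0→1
  (3Δ to stable)
t=7 Δ0: clk=1 s1=0 s0=1
  Δ1: clk:1→0
  (1Δ to stable)
t=8 Δ0: clk=0 s1=0 s0=1
  Δ1: clk:0→1
  Δ2: s1:0→1
  Δ3: s0:1→0
  (3Δ to stable)
t=9 Δ0: clk=1 s1=1 s0=0
  Δ1: clk:1→0
  (1Δ to stable)
t=10 Δ0: clk=0 s1=1 s0=0
  Δ1: clk:0→1
  Δ2: s1:1→0
  Δ3: s0:0→1
  (3Δ to stable)
t=11 Δ0: clk=1 s1=0 s0=1
  Δ1: clk:1→0
  (1Δ to stable)
t=12 Δ0: clk=0 s1=0 s0=1
  Δ1: clk:0→1
  Δ2: s1:0→1
  Δ3: s0:1→0
  (3Δ to stable)
t=13 Δ0: clk=1 s1=1 s0=0
  Δ1: clk:1→0
  (1Δ to stable)
t=14 Δ0: clk=0 s1=1 s0=0
  Δ1: clk:0→1
  Δ2: s1:1→0
  Δ3: s0:0→1
  (3Δ to stable)
t=15 Δ0: clk=1 s1=0 s0=1
  Δ1: clk:1→0
  (1Δ to stable)
t=16 Δ0: clk=0 s1=0 s0=1
  Δ1: clk:0→1
  Δ2: s1:0→1
  Δ3: s0:1→0
  (3Δ to stable)
t=17 Δ0: clk=1 s1=1 s0=0
  Δ1: clk:1→0
  (1Δ to stable)
t=18 Δ0: clk=0 s1=1 s0=0
  Δ1: clk:0→1
  Δ2: s1:1→0
  Δ3: s0:0→1
  (3Δ to stable)
t=19 Δ0: clk=1 s1=0 s0=1
  Δ1: clk:1→0
  (1Δ to stable)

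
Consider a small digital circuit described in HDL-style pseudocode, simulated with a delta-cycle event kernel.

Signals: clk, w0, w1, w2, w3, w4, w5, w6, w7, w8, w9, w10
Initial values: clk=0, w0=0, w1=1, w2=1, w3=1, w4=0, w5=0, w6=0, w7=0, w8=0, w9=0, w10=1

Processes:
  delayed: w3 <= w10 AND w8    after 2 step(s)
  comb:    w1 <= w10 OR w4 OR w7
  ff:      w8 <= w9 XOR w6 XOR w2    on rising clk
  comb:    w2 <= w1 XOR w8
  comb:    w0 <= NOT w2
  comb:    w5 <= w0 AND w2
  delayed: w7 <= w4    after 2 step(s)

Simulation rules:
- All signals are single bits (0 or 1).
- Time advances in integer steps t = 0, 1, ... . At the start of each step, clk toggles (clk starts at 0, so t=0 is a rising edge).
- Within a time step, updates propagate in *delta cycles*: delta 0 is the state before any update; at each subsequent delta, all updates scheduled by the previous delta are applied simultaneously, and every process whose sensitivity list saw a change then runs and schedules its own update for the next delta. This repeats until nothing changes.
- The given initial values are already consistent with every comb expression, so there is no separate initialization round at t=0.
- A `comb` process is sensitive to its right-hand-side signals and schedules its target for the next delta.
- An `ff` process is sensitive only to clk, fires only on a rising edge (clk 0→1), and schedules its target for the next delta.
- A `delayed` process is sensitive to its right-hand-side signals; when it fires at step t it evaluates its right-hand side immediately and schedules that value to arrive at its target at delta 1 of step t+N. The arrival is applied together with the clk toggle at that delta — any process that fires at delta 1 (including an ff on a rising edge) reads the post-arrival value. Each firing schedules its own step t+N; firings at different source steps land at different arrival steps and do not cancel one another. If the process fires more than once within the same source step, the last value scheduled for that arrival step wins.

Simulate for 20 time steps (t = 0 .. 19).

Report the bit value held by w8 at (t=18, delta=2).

0

t=0 Δ0: w1=1 w6=0 w8=0 w2=1 clk=0 w4=0 w5=0 w3=1 w7=0 w9=0 w10=1 w0=0
  Δ1: clk:0→1
  Δ2: w8:0→1
  Δ3: w2:1→0
  Δ4: w0:0→1
  (4Δ to stable)
t=1 Δ0: w1=1 w6=0 w8=1 w2=0 clk=1 w4=0 w5=0 w3=1 w7=0 w9=0 w10=1 w0=1
  Δ1: clk:1→0
  (1Δ to stable)
t=2 Δ0: w1=1 w6=0 w8=1 w2=0 clk=0 w4=0 w5=0 w3=1 w7=0 w9=0 w10=1 w0=1
  Δ1: clk:0→1
  Δ2: w8:1→0
  Δ3: w2:0→1
  Δ4: w5:0→1, w0:1→0
  Δ5: w5:1→0
  (5Δ to stable)
t=3 Δ0: w1=1 w6=0 w8=0 w2=1 clk=1 w4=0 w5=0 w3=1 w7=0 w9=0 w10=1 w0=0
  Δ1: clk:1→0
  (1Δ to stable)
t=4 Δ0: w1=1 w6=0 w8=0 w2=1 clk=0 w4=0 w5=0 w3=1 w7=0 w9=0 w10=1 w0=0
  Δ1: clk:0→1, w3:1→0
  Δ2: w8:0→1
  Δ3: w2:1→0
  Δ4: w0:0→1
  (4Δ to stable)
t=5 Δ0: w1=1 w6=0 w8=1 w2=0 clk=1 w4=0 w5=0 w3=0 w7=0 w9=0 w10=1 w0=1
  Δ1: clk:1→0
  (1Δ to stable)
t=6 Δ0: w1=1 w6=0 w8=1 w2=0 clk=0 w4=0 w5=0 w3=0 w7=0 w9=0 w10=1 w0=1
  Δ1: clk:0→1, w3:0→1
  Δ2: w8:1→0
  Δ3: w2:0→1
  Δ4: w5:0→1, w0:1→0
  Δ5: w5:1→0
  (5Δ to stable)
t=7 Δ0: w1=1 w6=0 w8=0 w2=1 clk=1 w4=0 w5=0 w3=1 w7=0 w9=0 w10=1 w0=0
  Δ1: clk:1→0
  (1Δ to stable)
t=8 Δ0: w1=1 w6=0 w8=0 w2=1 clk=0 w4=0 w5=0 w3=1 w7=0 w9=0 w10=1 w0=0
  Δ1: clk:0→1, w3:1→0
  Δ2: w8:0→1
  Δ3: w2:1→0
  Δ4: w0:0→1
  (4Δ to stable)
t=9 Δ0: w1=1 w6=0 w8=1 w2=0 clk=1 w4=0 w5=0 w3=0 w7=0 w9=0 w10=1 w0=1
  Δ1: clk:1→0
  (1Δ to stable)
t=10 Δ0: w1=1 w6=0 w8=1 w2=0 clk=0 w4=0 w5=0 w3=0 w7=0 w9=0 w10=1 w0=1
  Δ1: clk:0→1, w3:0→1
  Δ2: w8:1→0
  Δ3: w2:0→1
  Δ4: w5:0→1, w0:1→0
  Δ5: w5:1→0
  (5Δ to stable)
t=11 Δ0: w1=1 w6=0 w8=0 w2=1 clk=1 w4=0 w5=0 w3=1 w7=0 w9=0 w10=1 w0=0
  Δ1: clk:1→0
  (1Δ to stable)
t=12 Δ0: w1=1 w6=0 w8=0 w2=1 clk=0 w4=0 w5=0 w3=1 w7=0 w9=0 w10=1 w0=0
  Δ1: clk:0→1, w3:1→0
  Δ2: w8:0→1
  Δ3: w2:1→0
  Δ4: w0:0→1
  (4Δ to stable)
t=13 Δ0: w1=1 w6=0 w8=1 w2=0 clk=1 w4=0 w5=0 w3=0 w7=0 w9=0 w10=1 w0=1
  Δ1: clk:1→0
  (1Δ to stable)
t=14 Δ0: w1=1 w6=0 w8=1 w2=0 clk=0 w4=0 w5=0 w3=0 w7=0 w9=0 w10=1 w0=1
  Δ1: clk:0→1, w3:0→1
  Δ2: w8:1→0
  Δ3: w2:0→1
  Δ4: w5:0→1, w0:1→0
  Δ5: w5:1→0
  (5Δ to stable)
t=15 Δ0: w1=1 w6=0 w8=0 w2=1 clk=1 w4=0 w5=0 w3=1 w7=0 w9=0 w10=1 w0=0
  Δ1: clk:1→0
  (1Δ to stable)
t=16 Δ0: w1=1 w6=0 w8=0 w2=1 clk=0 w4=0 w5=0 w3=1 w7=0 w9=0 w10=1 w0=0
  Δ1: clk:0→1, w3:1→0
  Δ2: w8:0→1
  Δ3: w2:1→0
  Δ4: w0:0→1
  (4Δ to stable)
t=17 Δ0: w1=1 w6=0 w8=1 w2=0 clk=1 w4=0 w5=0 w3=0 w7=0 w9=0 w10=1 w0=1
  Δ1: clk:1→0
  (1Δ to stable)
t=18 Δ0: w1=1 w6=0 w8=1 w2=0 clk=0 w4=0 w5=0 w3=0 w7=0 w9=0 w10=1 w0=1
  Δ1: clk:0→1, w3:0→1
  Δ2: w8:1→0
  Δ3: w2:0→1
  Δ4: w5:0→1, w0:1→0
  Δ5: w5:1→0
  (5Δ to stable)
t=19 Δ0: w1=1 w6=0 w8=0 w2=1 clk=1 w4=0 w5=0 w3=1 w7=0 w9=0 w10=1 w0=0
  Δ1: clk:1→0
  (1Δ to stable)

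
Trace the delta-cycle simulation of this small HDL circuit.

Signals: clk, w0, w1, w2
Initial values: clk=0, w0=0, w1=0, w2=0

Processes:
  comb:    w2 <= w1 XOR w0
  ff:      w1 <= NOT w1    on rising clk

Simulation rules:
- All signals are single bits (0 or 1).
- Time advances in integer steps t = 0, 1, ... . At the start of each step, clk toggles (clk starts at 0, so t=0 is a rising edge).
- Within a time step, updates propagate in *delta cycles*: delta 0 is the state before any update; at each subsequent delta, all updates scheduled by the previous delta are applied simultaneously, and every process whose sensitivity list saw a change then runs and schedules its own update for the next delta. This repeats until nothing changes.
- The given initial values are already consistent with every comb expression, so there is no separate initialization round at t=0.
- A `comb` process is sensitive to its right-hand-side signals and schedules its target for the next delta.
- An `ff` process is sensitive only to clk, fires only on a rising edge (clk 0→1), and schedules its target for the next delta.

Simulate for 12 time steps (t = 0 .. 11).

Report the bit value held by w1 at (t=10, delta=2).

0

[bits: clk,w1,w2,w0]
t=0: Δ0=0000 Δ1=1000 Δ2=1100 Δ3=1110 | 3Δ
t=1: Δ0=1110 Δ1=0110 | 1Δ
t=2: Δ0=0110 Δ1=1110 Δ2=1010 Δ3=1000 | 3Δ
t=3: Δ0=1000 Δ1=0000 | 1Δ
t=4: Δ0=0000 Δ1=1000 Δ2=1100 Δ3=1110 | 3Δ
t=5: Δ0=1110 Δ1=0110 | 1Δ
t=6: Δ0=0110 Δ1=1110 Δ2=1010 Δ3=1000 | 3Δ
t=7: Δ0=1000 Δ1=0000 | 1Δ
t=8: Δ0=0000 Δ1=1000 Δ2=1100 Δ3=1110 | 3Δ
t=9: Δ0=1110 Δ1=0110 | 1Δ
t=10: Δ0=0110 Δ1=1110 Δ2=1010 Δ3=1000 | 3Δ
t=11: Δ0=1000 Δ1=0000 | 1Δ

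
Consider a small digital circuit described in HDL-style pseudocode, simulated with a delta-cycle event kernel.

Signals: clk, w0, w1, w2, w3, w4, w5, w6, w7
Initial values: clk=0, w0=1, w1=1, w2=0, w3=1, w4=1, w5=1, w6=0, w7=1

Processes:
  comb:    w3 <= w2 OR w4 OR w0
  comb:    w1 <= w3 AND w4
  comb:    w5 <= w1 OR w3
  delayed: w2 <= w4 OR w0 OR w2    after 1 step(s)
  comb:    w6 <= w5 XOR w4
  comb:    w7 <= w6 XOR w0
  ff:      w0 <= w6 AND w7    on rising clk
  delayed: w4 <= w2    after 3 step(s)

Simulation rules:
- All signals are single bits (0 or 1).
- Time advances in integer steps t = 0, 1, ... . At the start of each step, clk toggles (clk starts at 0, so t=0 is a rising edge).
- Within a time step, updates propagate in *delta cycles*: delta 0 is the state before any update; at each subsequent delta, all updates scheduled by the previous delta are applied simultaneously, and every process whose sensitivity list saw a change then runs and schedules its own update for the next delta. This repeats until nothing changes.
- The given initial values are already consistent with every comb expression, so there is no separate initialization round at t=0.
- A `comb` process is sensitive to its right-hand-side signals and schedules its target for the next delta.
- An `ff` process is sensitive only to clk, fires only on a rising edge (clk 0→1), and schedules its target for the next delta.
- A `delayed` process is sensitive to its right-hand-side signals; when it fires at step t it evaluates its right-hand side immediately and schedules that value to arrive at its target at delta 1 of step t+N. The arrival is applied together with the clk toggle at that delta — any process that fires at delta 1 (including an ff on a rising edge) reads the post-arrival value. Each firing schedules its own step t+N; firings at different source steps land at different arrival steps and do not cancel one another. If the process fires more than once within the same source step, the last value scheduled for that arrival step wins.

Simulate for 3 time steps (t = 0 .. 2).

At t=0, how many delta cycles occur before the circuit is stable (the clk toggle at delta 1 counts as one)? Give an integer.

3

t=0 Δ0: w3=1 w4=1 w2=0 clk=0 w0=1 w5=1 w6=0 w7=1 w1=1
  Δ1: clk:0→1
  Δ2: w0:1→0
  Δ3: w7:1→0
  (3Δ to stable)
t=1 Δ0: w3=1 w4=1 w2=0 clk=1 w0=0 w5=1 w6=0 w7=0 w1=1
  Δ1: w2:0→1, clk:1→0
  (1Δ to stable)
t=2 Δ0: w3=1 w4=1 w2=1 clk=0 w0=0 w5=1 w6=0 w7=0 w1=1
  Δ1: clk:0→1
  (1Δ to stable)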